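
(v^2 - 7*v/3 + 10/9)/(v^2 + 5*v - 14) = (9*v^2 - 21*v + 10)/(9*(v^2 + 5*v - 14))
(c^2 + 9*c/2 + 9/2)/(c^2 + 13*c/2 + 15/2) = (c + 3)/(c + 5)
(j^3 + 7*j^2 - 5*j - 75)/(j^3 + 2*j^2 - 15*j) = (j + 5)/j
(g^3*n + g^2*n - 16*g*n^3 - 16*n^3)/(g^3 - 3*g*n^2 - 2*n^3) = n*(-g^3 - g^2 + 16*g*n^2 + 16*n^2)/(-g^3 + 3*g*n^2 + 2*n^3)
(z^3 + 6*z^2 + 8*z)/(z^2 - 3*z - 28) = z*(z + 2)/(z - 7)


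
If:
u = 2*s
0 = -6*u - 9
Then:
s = -3/4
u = -3/2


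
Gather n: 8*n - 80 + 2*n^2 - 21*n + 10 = 2*n^2 - 13*n - 70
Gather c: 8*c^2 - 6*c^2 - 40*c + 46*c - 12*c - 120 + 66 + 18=2*c^2 - 6*c - 36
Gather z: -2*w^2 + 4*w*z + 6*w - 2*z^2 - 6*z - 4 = -2*w^2 + 6*w - 2*z^2 + z*(4*w - 6) - 4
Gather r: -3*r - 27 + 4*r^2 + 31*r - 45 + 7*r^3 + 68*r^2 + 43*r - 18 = 7*r^3 + 72*r^2 + 71*r - 90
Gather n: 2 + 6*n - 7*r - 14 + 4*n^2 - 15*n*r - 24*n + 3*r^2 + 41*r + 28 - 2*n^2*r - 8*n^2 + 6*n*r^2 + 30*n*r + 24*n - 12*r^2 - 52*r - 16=n^2*(-2*r - 4) + n*(6*r^2 + 15*r + 6) - 9*r^2 - 18*r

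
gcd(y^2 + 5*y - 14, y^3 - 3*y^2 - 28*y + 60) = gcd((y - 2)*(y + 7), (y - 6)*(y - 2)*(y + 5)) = y - 2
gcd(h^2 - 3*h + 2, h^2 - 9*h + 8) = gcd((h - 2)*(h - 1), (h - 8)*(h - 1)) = h - 1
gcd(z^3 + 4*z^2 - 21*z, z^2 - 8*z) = z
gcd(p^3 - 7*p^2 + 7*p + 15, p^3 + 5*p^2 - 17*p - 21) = p^2 - 2*p - 3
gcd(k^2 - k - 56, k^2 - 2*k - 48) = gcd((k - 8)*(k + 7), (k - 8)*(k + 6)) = k - 8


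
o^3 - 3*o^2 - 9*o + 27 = (o - 3)^2*(o + 3)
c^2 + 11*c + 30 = (c + 5)*(c + 6)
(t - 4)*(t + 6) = t^2 + 2*t - 24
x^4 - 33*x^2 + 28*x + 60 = (x - 5)*(x - 2)*(x + 1)*(x + 6)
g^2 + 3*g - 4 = (g - 1)*(g + 4)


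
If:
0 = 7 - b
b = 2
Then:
No Solution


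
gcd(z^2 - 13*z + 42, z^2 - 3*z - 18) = z - 6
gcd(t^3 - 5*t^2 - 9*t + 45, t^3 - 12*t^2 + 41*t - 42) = t - 3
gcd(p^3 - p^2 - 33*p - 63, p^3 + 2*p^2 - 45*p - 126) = p^2 - 4*p - 21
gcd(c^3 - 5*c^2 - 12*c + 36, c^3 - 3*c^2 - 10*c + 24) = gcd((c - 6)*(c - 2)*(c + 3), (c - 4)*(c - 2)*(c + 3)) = c^2 + c - 6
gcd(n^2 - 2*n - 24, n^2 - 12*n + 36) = n - 6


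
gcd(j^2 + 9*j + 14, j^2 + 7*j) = j + 7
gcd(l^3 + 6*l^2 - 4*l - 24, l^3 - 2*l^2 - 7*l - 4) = 1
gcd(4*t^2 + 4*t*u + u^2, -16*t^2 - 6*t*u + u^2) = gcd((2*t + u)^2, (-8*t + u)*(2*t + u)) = 2*t + u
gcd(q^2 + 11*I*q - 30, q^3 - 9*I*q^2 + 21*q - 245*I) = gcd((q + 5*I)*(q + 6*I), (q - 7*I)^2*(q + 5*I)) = q + 5*I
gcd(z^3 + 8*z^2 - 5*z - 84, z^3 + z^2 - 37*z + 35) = z + 7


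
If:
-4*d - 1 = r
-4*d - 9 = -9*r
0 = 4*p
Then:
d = -9/20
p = 0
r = 4/5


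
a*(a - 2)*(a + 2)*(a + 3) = a^4 + 3*a^3 - 4*a^2 - 12*a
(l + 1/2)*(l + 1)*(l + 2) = l^3 + 7*l^2/2 + 7*l/2 + 1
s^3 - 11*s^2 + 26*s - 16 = (s - 8)*(s - 2)*(s - 1)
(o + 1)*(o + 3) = o^2 + 4*o + 3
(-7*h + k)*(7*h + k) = -49*h^2 + k^2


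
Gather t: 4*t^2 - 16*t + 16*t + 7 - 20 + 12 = 4*t^2 - 1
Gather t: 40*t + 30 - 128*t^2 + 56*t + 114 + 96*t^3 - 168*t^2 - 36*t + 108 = 96*t^3 - 296*t^2 + 60*t + 252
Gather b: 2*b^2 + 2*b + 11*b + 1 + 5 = 2*b^2 + 13*b + 6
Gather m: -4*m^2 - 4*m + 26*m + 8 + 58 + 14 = -4*m^2 + 22*m + 80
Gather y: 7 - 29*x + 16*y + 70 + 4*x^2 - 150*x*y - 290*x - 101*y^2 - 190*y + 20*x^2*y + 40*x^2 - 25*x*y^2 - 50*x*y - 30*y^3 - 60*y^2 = 44*x^2 - 319*x - 30*y^3 + y^2*(-25*x - 161) + y*(20*x^2 - 200*x - 174) + 77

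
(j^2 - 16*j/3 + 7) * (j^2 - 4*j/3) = j^4 - 20*j^3/3 + 127*j^2/9 - 28*j/3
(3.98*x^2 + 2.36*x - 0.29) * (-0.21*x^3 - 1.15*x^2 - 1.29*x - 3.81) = -0.8358*x^5 - 5.0726*x^4 - 7.7873*x^3 - 17.8747*x^2 - 8.6175*x + 1.1049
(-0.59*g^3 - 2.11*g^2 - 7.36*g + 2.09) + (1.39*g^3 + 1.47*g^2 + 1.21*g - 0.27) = 0.8*g^3 - 0.64*g^2 - 6.15*g + 1.82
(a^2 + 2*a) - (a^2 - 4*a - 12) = 6*a + 12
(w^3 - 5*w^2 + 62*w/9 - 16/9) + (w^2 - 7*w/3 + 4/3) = w^3 - 4*w^2 + 41*w/9 - 4/9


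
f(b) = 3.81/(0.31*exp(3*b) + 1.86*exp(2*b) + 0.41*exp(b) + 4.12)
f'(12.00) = 0.00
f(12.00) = 0.00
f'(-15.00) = 0.00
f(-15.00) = 0.92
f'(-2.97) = -0.01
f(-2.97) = 0.92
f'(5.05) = -0.00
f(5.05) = 0.00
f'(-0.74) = -0.19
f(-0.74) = 0.80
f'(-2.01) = -0.03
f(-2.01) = 0.91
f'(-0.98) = -0.13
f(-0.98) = 0.84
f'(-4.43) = -0.00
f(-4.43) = 0.92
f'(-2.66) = -0.01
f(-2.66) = 0.92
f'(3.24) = -0.00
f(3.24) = 0.00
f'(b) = 3.81*(-0.93*exp(3*b) - 3.72*exp(2*b) - 0.41*exp(b))/(0.31*exp(3*b) + 1.86*exp(2*b) + 0.41*exp(b) + 4.12)^2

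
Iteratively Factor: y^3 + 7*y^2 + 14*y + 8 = (y + 1)*(y^2 + 6*y + 8) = (y + 1)*(y + 4)*(y + 2)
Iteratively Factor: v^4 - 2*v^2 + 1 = (v - 1)*(v^3 + v^2 - v - 1) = (v - 1)^2*(v^2 + 2*v + 1) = (v - 1)^2*(v + 1)*(v + 1)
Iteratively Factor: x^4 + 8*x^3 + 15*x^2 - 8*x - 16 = (x + 1)*(x^3 + 7*x^2 + 8*x - 16) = (x + 1)*(x + 4)*(x^2 + 3*x - 4) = (x - 1)*(x + 1)*(x + 4)*(x + 4)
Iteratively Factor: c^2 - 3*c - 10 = (c - 5)*(c + 2)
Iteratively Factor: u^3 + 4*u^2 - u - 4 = (u - 1)*(u^2 + 5*u + 4) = (u - 1)*(u + 1)*(u + 4)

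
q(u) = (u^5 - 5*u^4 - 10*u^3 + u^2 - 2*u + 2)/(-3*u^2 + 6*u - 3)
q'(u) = (6*u - 6)*(u^5 - 5*u^4 - 10*u^3 + u^2 - 2*u + 2)/(-3*u^2 + 6*u - 3)^2 + (5*u^4 - 20*u^3 - 30*u^2 + 2*u - 2)/(-3*u^2 + 6*u - 3) = (-3*u^5 + 15*u^4 - 10*u^3 - 30*u^2 + 2)/(3*(u^3 - 3*u^2 + 3*u - 1))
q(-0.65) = -0.67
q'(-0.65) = 0.36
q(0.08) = -0.73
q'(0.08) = -0.77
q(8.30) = -62.54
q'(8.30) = -46.93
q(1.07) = 1115.44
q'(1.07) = -28321.81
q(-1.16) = -0.72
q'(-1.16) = -0.35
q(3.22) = 35.12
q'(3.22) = -2.10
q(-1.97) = 0.71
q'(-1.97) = -3.52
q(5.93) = 12.48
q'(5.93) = -18.33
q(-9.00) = 281.54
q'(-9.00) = -93.47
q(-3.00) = 7.52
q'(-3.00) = -10.14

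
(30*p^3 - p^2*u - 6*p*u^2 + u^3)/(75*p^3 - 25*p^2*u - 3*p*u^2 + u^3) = (2*p + u)/(5*p + u)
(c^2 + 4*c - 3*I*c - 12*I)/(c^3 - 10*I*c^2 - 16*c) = (c^2 + c*(4 - 3*I) - 12*I)/(c*(c^2 - 10*I*c - 16))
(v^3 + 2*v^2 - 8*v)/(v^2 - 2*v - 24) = v*(v - 2)/(v - 6)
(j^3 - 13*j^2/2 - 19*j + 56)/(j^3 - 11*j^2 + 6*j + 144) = (j^2 + 3*j/2 - 7)/(j^2 - 3*j - 18)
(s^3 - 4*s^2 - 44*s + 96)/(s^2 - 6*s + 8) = (s^2 - 2*s - 48)/(s - 4)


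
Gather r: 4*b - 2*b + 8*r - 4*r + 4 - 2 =2*b + 4*r + 2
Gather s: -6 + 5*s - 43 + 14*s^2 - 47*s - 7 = 14*s^2 - 42*s - 56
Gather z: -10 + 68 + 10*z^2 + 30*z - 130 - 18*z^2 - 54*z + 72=-8*z^2 - 24*z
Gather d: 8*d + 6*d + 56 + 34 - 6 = 14*d + 84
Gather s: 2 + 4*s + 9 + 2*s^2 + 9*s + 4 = 2*s^2 + 13*s + 15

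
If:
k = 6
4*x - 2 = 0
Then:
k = 6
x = 1/2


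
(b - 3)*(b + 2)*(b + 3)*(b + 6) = b^4 + 8*b^3 + 3*b^2 - 72*b - 108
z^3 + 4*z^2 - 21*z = z*(z - 3)*(z + 7)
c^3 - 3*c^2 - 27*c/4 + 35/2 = (c - 7/2)*(c - 2)*(c + 5/2)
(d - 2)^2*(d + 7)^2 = d^4 + 10*d^3 - 3*d^2 - 140*d + 196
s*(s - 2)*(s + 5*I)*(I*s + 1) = I*s^4 - 4*s^3 - 2*I*s^3 + 8*s^2 + 5*I*s^2 - 10*I*s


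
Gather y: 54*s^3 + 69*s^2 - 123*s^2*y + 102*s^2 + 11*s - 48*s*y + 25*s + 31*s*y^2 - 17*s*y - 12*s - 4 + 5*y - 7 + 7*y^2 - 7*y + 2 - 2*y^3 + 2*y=54*s^3 + 171*s^2 + 24*s - 2*y^3 + y^2*(31*s + 7) + y*(-123*s^2 - 65*s) - 9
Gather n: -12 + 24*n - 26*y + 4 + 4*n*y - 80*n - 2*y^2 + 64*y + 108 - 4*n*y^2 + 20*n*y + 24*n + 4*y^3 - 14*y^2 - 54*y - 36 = n*(-4*y^2 + 24*y - 32) + 4*y^3 - 16*y^2 - 16*y + 64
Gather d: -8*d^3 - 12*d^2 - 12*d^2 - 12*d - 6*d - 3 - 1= -8*d^3 - 24*d^2 - 18*d - 4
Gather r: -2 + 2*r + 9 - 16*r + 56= 63 - 14*r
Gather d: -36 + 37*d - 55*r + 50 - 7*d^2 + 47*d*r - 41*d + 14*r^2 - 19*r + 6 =-7*d^2 + d*(47*r - 4) + 14*r^2 - 74*r + 20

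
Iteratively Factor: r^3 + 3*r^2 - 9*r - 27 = (r - 3)*(r^2 + 6*r + 9) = (r - 3)*(r + 3)*(r + 3)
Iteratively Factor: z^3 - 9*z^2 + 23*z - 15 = (z - 1)*(z^2 - 8*z + 15) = (z - 3)*(z - 1)*(z - 5)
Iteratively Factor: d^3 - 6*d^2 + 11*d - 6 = (d - 2)*(d^2 - 4*d + 3) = (d - 2)*(d - 1)*(d - 3)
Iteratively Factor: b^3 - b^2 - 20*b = (b - 5)*(b^2 + 4*b) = b*(b - 5)*(b + 4)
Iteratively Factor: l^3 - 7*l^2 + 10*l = (l - 5)*(l^2 - 2*l) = l*(l - 5)*(l - 2)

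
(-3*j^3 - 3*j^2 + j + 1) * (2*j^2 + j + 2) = -6*j^5 - 9*j^4 - 7*j^3 - 3*j^2 + 3*j + 2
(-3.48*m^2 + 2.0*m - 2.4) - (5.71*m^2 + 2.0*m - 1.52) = -9.19*m^2 - 0.88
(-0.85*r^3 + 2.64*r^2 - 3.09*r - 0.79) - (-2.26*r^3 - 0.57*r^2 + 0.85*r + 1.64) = 1.41*r^3 + 3.21*r^2 - 3.94*r - 2.43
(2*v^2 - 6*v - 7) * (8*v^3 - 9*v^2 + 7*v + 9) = 16*v^5 - 66*v^4 + 12*v^3 + 39*v^2 - 103*v - 63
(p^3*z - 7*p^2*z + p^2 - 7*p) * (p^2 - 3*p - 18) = p^5*z - 10*p^4*z + p^4 + 3*p^3*z - 10*p^3 + 126*p^2*z + 3*p^2 + 126*p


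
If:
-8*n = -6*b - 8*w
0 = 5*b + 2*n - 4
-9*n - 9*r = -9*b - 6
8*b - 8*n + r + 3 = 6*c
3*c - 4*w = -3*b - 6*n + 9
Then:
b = 146/201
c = 859/603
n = 37/201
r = 81/67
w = -145/402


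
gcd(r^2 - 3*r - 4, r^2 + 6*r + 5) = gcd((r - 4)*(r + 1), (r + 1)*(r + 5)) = r + 1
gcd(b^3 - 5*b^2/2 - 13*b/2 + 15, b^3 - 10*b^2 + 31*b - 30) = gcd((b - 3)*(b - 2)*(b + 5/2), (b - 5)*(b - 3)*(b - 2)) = b^2 - 5*b + 6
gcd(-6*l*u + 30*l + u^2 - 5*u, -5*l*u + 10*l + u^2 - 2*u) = 1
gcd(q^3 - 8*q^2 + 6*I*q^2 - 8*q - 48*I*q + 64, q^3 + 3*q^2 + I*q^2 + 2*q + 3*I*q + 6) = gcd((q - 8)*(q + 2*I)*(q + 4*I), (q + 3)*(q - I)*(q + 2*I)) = q + 2*I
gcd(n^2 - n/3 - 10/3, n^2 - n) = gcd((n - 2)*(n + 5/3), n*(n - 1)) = 1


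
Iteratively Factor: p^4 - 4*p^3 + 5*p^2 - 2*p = (p - 1)*(p^3 - 3*p^2 + 2*p) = (p - 1)^2*(p^2 - 2*p) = (p - 2)*(p - 1)^2*(p)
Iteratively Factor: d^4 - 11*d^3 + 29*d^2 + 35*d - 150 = (d - 5)*(d^3 - 6*d^2 - d + 30) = (d - 5)*(d - 3)*(d^2 - 3*d - 10) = (d - 5)*(d - 3)*(d + 2)*(d - 5)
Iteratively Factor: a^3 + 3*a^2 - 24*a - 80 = (a - 5)*(a^2 + 8*a + 16) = (a - 5)*(a + 4)*(a + 4)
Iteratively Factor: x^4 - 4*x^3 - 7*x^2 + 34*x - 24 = (x - 4)*(x^3 - 7*x + 6) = (x - 4)*(x + 3)*(x^2 - 3*x + 2) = (x - 4)*(x - 1)*(x + 3)*(x - 2)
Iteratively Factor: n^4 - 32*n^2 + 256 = (n - 4)*(n^3 + 4*n^2 - 16*n - 64) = (n - 4)*(n + 4)*(n^2 - 16) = (n - 4)*(n + 4)^2*(n - 4)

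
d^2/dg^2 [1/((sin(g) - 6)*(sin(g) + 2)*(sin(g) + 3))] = (-9*sin(g)^6 + 11*sin(g)^5 + 56*sin(g)^4 - 412*sin(g)^3 - 570*sin(g)^2 + 1224*sin(g) + 1080)/((sin(g) - 6)^3*(sin(g) + 2)^3*(sin(g) + 3)^3)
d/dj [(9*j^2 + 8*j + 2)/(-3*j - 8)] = (-27*j^2 - 144*j - 58)/(9*j^2 + 48*j + 64)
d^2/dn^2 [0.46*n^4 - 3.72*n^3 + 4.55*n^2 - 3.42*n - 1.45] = 5.52*n^2 - 22.32*n + 9.1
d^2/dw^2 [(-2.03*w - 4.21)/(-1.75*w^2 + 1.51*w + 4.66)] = ((-21.315*w - 8.6044)*(-1.75*w^2 + 1.51*w + 4.66) - (2.03*w + 4.21)*(3.5*w - 1.51)*(7.0*w - 3.02))/(-1.75*w^2 + 1.51*w + 4.66)^3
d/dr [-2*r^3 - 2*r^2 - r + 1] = -6*r^2 - 4*r - 1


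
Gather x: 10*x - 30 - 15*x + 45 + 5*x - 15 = 0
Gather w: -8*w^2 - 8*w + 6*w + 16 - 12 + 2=-8*w^2 - 2*w + 6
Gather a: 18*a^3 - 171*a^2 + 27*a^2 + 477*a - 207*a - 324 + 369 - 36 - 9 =18*a^3 - 144*a^2 + 270*a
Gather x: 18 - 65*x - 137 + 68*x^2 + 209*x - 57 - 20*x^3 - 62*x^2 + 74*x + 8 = -20*x^3 + 6*x^2 + 218*x - 168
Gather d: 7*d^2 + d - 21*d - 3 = 7*d^2 - 20*d - 3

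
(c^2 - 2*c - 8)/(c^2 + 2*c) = (c - 4)/c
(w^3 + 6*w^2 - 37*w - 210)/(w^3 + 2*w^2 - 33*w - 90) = (w + 7)/(w + 3)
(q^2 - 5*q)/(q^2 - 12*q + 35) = q/(q - 7)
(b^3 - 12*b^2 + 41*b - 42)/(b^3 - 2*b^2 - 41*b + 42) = (b^2 - 5*b + 6)/(b^2 + 5*b - 6)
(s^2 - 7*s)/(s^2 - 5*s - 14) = s/(s + 2)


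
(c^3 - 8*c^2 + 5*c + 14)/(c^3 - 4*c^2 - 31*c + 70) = (c + 1)/(c + 5)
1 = 1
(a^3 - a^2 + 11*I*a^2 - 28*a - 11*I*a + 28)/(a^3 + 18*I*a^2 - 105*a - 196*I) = (a - 1)/(a + 7*I)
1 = 1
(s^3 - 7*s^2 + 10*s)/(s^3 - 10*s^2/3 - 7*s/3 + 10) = 3*s*(s - 5)/(3*s^2 - 4*s - 15)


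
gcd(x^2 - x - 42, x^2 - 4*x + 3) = 1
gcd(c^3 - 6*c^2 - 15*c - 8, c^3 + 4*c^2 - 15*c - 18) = c + 1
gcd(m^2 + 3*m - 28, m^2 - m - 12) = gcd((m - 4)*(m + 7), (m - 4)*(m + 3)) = m - 4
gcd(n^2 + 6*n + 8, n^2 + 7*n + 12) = n + 4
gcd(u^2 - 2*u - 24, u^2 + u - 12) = u + 4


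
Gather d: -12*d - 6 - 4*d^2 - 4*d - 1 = -4*d^2 - 16*d - 7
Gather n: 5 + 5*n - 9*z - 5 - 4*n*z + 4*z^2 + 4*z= n*(5 - 4*z) + 4*z^2 - 5*z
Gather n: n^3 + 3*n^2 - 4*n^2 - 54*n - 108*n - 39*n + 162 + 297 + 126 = n^3 - n^2 - 201*n + 585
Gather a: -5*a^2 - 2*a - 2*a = -5*a^2 - 4*a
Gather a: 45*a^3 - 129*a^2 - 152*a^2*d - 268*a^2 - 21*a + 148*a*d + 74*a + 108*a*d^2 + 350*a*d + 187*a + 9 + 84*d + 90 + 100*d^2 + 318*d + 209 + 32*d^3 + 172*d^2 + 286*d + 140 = 45*a^3 + a^2*(-152*d - 397) + a*(108*d^2 + 498*d + 240) + 32*d^3 + 272*d^2 + 688*d + 448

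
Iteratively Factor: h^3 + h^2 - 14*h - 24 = (h - 4)*(h^2 + 5*h + 6) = (h - 4)*(h + 2)*(h + 3)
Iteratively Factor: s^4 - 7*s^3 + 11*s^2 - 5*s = (s - 1)*(s^3 - 6*s^2 + 5*s) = (s - 1)^2*(s^2 - 5*s) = s*(s - 1)^2*(s - 5)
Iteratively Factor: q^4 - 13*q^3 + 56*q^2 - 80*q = (q - 5)*(q^3 - 8*q^2 + 16*q) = (q - 5)*(q - 4)*(q^2 - 4*q) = q*(q - 5)*(q - 4)*(q - 4)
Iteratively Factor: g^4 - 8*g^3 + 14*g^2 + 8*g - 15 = (g - 5)*(g^3 - 3*g^2 - g + 3) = (g - 5)*(g + 1)*(g^2 - 4*g + 3) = (g - 5)*(g - 3)*(g + 1)*(g - 1)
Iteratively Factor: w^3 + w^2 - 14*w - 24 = (w + 3)*(w^2 - 2*w - 8) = (w - 4)*(w + 3)*(w + 2)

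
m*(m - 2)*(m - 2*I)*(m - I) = m^4 - 2*m^3 - 3*I*m^3 - 2*m^2 + 6*I*m^2 + 4*m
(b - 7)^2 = b^2 - 14*b + 49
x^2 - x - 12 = (x - 4)*(x + 3)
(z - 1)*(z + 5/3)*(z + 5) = z^3 + 17*z^2/3 + 5*z/3 - 25/3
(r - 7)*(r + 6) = r^2 - r - 42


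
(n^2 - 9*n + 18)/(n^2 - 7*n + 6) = (n - 3)/(n - 1)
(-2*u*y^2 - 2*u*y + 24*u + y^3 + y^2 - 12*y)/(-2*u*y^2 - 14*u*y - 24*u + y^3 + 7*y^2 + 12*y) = (y - 3)/(y + 3)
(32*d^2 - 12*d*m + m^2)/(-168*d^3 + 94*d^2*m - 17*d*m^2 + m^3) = (-8*d + m)/(42*d^2 - 13*d*m + m^2)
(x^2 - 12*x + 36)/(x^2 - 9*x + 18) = (x - 6)/(x - 3)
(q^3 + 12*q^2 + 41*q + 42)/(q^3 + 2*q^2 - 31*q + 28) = (q^2 + 5*q + 6)/(q^2 - 5*q + 4)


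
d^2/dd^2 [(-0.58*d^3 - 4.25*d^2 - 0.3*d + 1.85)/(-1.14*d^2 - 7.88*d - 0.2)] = (8.88178419700125e-16*d^5 - 2.8421709430404e-14*d^4 - 3.81241600000004*d^3 - 14.75508*d^2 - 99.98472*d - 229.51128)/(1.481544*d^6 + 30.722544*d^5 + 213.142608*d^4 + 500.083712*d^3 + 37.39344*d^2 + 0.9456*d + 0.008)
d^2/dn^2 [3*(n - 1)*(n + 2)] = 6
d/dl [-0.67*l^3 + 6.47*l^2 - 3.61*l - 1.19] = -2.01*l^2 + 12.94*l - 3.61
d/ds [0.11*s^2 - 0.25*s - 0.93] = 0.22*s - 0.25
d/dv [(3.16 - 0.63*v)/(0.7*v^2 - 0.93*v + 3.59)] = (0.441*v^2 - 4.424*v + 0.6771)/(0.49*v^4 - 1.302*v^3 + 5.8909*v^2 - 6.6774*v + 12.8881)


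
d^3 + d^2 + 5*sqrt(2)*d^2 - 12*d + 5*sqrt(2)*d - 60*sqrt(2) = (d - 3)*(d + 4)*(d + 5*sqrt(2))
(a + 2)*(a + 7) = a^2 + 9*a + 14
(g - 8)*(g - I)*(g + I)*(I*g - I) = I*g^4 - 9*I*g^3 + 9*I*g^2 - 9*I*g + 8*I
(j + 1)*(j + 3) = j^2 + 4*j + 3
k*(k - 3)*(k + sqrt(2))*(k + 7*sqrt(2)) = k^4 - 3*k^3 + 8*sqrt(2)*k^3 - 24*sqrt(2)*k^2 + 14*k^2 - 42*k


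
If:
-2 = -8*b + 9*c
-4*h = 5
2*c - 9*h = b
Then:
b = -389/28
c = -88/7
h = -5/4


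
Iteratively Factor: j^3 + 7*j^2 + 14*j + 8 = (j + 2)*(j^2 + 5*j + 4) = (j + 2)*(j + 4)*(j + 1)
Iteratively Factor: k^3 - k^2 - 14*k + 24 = (k - 3)*(k^2 + 2*k - 8) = (k - 3)*(k - 2)*(k + 4)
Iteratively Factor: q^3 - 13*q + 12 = (q - 1)*(q^2 + q - 12) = (q - 1)*(q + 4)*(q - 3)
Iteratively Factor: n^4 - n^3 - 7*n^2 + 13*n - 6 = (n - 1)*(n^3 - 7*n + 6) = (n - 2)*(n - 1)*(n^2 + 2*n - 3) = (n - 2)*(n - 1)*(n + 3)*(n - 1)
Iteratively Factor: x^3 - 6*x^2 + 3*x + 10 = (x - 2)*(x^2 - 4*x - 5) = (x - 2)*(x + 1)*(x - 5)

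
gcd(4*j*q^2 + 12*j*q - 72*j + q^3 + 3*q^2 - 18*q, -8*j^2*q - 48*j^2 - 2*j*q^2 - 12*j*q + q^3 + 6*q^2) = q + 6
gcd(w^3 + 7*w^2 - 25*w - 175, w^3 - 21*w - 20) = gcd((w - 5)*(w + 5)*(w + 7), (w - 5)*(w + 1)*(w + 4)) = w - 5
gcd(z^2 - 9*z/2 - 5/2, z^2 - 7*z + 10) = z - 5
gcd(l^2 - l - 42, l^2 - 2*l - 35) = l - 7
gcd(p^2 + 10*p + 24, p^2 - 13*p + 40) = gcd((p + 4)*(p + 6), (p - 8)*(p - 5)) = 1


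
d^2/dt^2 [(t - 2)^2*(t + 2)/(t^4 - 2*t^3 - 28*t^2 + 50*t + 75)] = 2*(t^9 - 6*t^8 + 72*t^7 - 326*t^6 + 48*t^5 + 204*t^4 + 3548*t^3 + 7866*t^2 - 38325*t + 40550)/(t^12 - 6*t^11 - 72*t^10 + 478*t^9 + 1641*t^8 - 13404*t^7 - 9352*t^6 + 150300*t^5 - 61725*t^4 - 538750*t^3 + 90000*t^2 + 843750*t + 421875)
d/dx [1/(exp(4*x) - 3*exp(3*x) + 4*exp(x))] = (-4*exp(3*x) + 9*exp(2*x) - 4)*exp(-x)/(exp(3*x) - 3*exp(2*x) + 4)^2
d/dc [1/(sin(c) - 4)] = -cos(c)/(sin(c) - 4)^2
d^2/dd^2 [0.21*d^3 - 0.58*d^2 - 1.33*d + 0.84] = 1.26*d - 1.16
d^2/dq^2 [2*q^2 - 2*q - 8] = 4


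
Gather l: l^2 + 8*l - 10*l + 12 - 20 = l^2 - 2*l - 8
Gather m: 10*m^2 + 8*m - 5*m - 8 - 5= 10*m^2 + 3*m - 13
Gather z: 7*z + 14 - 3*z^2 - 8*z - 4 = -3*z^2 - z + 10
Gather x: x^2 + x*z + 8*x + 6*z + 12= x^2 + x*(z + 8) + 6*z + 12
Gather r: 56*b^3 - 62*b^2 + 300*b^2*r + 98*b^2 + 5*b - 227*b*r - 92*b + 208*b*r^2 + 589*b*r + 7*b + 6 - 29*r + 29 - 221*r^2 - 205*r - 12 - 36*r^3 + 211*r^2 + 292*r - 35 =56*b^3 + 36*b^2 - 80*b - 36*r^3 + r^2*(208*b - 10) + r*(300*b^2 + 362*b + 58) - 12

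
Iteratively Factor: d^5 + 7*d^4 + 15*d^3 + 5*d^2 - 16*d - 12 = (d + 2)*(d^4 + 5*d^3 + 5*d^2 - 5*d - 6) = (d - 1)*(d + 2)*(d^3 + 6*d^2 + 11*d + 6) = (d - 1)*(d + 2)*(d + 3)*(d^2 + 3*d + 2) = (d - 1)*(d + 1)*(d + 2)*(d + 3)*(d + 2)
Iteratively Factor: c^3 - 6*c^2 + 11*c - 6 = (c - 2)*(c^2 - 4*c + 3) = (c - 2)*(c - 1)*(c - 3)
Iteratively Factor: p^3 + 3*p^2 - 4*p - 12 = (p + 3)*(p^2 - 4) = (p - 2)*(p + 3)*(p + 2)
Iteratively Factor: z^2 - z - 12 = (z - 4)*(z + 3)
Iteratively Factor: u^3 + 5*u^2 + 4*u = (u + 1)*(u^2 + 4*u) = u*(u + 1)*(u + 4)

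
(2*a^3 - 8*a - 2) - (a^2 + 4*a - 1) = 2*a^3 - a^2 - 12*a - 1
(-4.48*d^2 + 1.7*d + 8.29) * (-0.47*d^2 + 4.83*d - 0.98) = 2.1056*d^4 - 22.4374*d^3 + 8.7051*d^2 + 38.3747*d - 8.1242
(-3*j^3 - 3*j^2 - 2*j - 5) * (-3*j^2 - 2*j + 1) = 9*j^5 + 15*j^4 + 9*j^3 + 16*j^2 + 8*j - 5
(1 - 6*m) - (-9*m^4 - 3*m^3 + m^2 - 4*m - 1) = 9*m^4 + 3*m^3 - m^2 - 2*m + 2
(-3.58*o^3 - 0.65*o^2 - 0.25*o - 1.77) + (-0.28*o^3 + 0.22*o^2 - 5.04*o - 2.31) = -3.86*o^3 - 0.43*o^2 - 5.29*o - 4.08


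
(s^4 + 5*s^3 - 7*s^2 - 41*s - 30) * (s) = s^5 + 5*s^4 - 7*s^3 - 41*s^2 - 30*s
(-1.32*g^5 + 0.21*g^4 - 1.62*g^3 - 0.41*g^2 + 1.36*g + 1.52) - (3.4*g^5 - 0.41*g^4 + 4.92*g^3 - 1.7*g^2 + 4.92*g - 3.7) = -4.72*g^5 + 0.62*g^4 - 6.54*g^3 + 1.29*g^2 - 3.56*g + 5.22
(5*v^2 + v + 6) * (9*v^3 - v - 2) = 45*v^5 + 9*v^4 + 49*v^3 - 11*v^2 - 8*v - 12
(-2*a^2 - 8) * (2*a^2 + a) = -4*a^4 - 2*a^3 - 16*a^2 - 8*a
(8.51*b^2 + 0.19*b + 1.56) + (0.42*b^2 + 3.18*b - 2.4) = 8.93*b^2 + 3.37*b - 0.84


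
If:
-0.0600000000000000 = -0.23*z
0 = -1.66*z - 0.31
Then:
No Solution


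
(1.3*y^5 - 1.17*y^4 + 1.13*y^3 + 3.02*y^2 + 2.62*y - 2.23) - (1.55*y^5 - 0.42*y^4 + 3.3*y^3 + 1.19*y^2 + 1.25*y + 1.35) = -0.25*y^5 - 0.75*y^4 - 2.17*y^3 + 1.83*y^2 + 1.37*y - 3.58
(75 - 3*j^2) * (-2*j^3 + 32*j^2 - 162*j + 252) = 6*j^5 - 96*j^4 + 336*j^3 + 1644*j^2 - 12150*j + 18900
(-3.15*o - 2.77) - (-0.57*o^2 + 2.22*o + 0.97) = 0.57*o^2 - 5.37*o - 3.74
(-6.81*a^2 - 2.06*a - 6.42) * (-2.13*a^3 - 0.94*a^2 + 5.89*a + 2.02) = 14.5053*a^5 + 10.7892*a^4 - 24.4999*a^3 - 19.8548*a^2 - 41.975*a - 12.9684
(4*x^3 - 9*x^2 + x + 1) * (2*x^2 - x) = 8*x^5 - 22*x^4 + 11*x^3 + x^2 - x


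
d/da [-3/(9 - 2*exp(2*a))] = -12*exp(2*a)/(2*exp(2*a) - 9)^2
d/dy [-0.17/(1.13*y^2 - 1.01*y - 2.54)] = (0.3842*y - 0.1717)/(-1.13*y^2 + 1.01*y + 2.54)^2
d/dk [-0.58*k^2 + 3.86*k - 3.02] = 3.86 - 1.16*k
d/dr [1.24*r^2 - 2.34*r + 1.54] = 2.48*r - 2.34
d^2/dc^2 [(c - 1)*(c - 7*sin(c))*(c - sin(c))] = 8*c^2*sin(c) - 8*c*sin(c) - 32*c*cos(c) + 14*c*cos(2*c) + 6*c + 16*sqrt(2)*cos(c + pi/4) - 14*sqrt(2)*cos(2*c + pi/4) - 2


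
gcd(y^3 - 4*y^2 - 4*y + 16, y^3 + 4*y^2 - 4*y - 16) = y^2 - 4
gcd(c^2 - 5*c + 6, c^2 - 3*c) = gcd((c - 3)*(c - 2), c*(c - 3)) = c - 3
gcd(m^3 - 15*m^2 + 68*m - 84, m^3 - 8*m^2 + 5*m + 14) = m^2 - 9*m + 14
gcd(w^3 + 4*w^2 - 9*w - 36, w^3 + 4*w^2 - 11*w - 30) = w - 3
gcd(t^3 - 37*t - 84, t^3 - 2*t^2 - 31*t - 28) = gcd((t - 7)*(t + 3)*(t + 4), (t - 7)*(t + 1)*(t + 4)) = t^2 - 3*t - 28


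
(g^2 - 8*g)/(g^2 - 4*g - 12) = g*(8 - g)/(-g^2 + 4*g + 12)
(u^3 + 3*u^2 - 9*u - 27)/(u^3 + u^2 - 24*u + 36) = (u^2 + 6*u + 9)/(u^2 + 4*u - 12)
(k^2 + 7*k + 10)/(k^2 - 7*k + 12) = (k^2 + 7*k + 10)/(k^2 - 7*k + 12)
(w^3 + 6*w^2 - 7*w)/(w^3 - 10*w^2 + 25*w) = (w^2 + 6*w - 7)/(w^2 - 10*w + 25)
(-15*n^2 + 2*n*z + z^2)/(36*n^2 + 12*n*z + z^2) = (-15*n^2 + 2*n*z + z^2)/(36*n^2 + 12*n*z + z^2)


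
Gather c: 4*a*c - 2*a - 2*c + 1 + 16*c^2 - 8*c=-2*a + 16*c^2 + c*(4*a - 10) + 1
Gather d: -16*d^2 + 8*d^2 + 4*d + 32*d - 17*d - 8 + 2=-8*d^2 + 19*d - 6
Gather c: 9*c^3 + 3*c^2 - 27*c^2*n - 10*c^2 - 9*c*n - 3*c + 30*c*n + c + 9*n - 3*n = 9*c^3 + c^2*(-27*n - 7) + c*(21*n - 2) + 6*n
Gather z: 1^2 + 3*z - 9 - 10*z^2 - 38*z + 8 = -10*z^2 - 35*z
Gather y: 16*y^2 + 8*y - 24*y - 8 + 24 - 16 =16*y^2 - 16*y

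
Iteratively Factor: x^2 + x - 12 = (x + 4)*(x - 3)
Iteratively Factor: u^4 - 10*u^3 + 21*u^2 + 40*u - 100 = (u - 5)*(u^3 - 5*u^2 - 4*u + 20) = (u - 5)*(u - 2)*(u^2 - 3*u - 10) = (u - 5)*(u - 2)*(u + 2)*(u - 5)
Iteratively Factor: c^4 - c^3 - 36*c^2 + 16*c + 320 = (c - 4)*(c^3 + 3*c^2 - 24*c - 80) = (c - 5)*(c - 4)*(c^2 + 8*c + 16) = (c - 5)*(c - 4)*(c + 4)*(c + 4)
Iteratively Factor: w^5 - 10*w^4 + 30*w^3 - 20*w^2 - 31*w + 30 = (w - 1)*(w^4 - 9*w^3 + 21*w^2 + w - 30) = (w - 5)*(w - 1)*(w^3 - 4*w^2 + w + 6) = (w - 5)*(w - 2)*(w - 1)*(w^2 - 2*w - 3) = (w - 5)*(w - 2)*(w - 1)*(w + 1)*(w - 3)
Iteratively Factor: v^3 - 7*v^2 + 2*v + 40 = (v + 2)*(v^2 - 9*v + 20) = (v - 5)*(v + 2)*(v - 4)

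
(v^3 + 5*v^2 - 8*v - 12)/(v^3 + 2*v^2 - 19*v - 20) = (v^2 + 4*v - 12)/(v^2 + v - 20)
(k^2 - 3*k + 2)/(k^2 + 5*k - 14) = (k - 1)/(k + 7)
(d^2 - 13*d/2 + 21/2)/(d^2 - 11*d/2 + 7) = (d - 3)/(d - 2)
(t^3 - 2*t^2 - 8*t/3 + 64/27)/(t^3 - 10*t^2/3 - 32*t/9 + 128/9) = (9*t^2 + 6*t - 8)/(3*(3*t^2 - 2*t - 16))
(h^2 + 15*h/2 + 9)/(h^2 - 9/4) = 2*(h + 6)/(2*h - 3)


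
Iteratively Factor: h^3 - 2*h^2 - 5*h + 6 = (h - 3)*(h^2 + h - 2) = (h - 3)*(h - 1)*(h + 2)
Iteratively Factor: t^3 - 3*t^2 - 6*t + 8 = (t - 1)*(t^2 - 2*t - 8) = (t - 4)*(t - 1)*(t + 2)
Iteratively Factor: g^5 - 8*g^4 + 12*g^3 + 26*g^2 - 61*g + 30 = (g - 3)*(g^4 - 5*g^3 - 3*g^2 + 17*g - 10) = (g - 3)*(g - 1)*(g^3 - 4*g^2 - 7*g + 10) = (g - 3)*(g - 1)^2*(g^2 - 3*g - 10) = (g - 3)*(g - 1)^2*(g + 2)*(g - 5)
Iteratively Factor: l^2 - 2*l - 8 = (l - 4)*(l + 2)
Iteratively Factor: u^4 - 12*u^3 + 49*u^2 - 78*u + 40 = (u - 4)*(u^3 - 8*u^2 + 17*u - 10) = (u - 4)*(u - 2)*(u^2 - 6*u + 5) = (u - 5)*(u - 4)*(u - 2)*(u - 1)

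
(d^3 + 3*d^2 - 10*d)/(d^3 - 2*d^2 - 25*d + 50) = d/(d - 5)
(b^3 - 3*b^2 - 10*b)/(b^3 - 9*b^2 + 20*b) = (b + 2)/(b - 4)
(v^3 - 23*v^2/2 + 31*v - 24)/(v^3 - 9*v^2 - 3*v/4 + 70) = 2*(2*v^2 - 7*v + 6)/(4*v^2 - 4*v - 35)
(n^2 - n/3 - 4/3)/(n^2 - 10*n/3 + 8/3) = (n + 1)/(n - 2)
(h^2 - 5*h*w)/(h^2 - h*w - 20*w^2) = h/(h + 4*w)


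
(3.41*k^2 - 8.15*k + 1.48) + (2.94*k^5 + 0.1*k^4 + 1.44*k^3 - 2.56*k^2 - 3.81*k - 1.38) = 2.94*k^5 + 0.1*k^4 + 1.44*k^3 + 0.85*k^2 - 11.96*k + 0.1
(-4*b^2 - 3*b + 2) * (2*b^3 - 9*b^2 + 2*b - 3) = -8*b^5 + 30*b^4 + 23*b^3 - 12*b^2 + 13*b - 6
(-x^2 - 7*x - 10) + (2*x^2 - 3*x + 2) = x^2 - 10*x - 8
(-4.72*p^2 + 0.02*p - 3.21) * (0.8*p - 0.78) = -3.776*p^3 + 3.6976*p^2 - 2.5836*p + 2.5038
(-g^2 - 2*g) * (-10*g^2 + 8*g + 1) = 10*g^4 + 12*g^3 - 17*g^2 - 2*g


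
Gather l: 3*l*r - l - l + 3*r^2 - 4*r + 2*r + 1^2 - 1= l*(3*r - 2) + 3*r^2 - 2*r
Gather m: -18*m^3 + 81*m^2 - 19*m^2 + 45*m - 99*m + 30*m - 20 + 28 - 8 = -18*m^3 + 62*m^2 - 24*m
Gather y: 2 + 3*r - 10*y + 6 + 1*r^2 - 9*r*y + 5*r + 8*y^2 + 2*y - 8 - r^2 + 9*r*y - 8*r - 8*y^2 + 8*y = 0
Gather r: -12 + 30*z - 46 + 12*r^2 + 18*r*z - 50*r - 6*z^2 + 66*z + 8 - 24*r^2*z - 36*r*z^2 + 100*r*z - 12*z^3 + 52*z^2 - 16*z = r^2*(12 - 24*z) + r*(-36*z^2 + 118*z - 50) - 12*z^3 + 46*z^2 + 80*z - 50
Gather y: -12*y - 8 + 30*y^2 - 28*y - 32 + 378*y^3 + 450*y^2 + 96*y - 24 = 378*y^3 + 480*y^2 + 56*y - 64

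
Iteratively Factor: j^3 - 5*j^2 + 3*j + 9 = (j - 3)*(j^2 - 2*j - 3) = (j - 3)*(j + 1)*(j - 3)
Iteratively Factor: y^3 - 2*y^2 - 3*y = (y)*(y^2 - 2*y - 3) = y*(y + 1)*(y - 3)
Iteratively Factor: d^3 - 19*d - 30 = (d + 3)*(d^2 - 3*d - 10) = (d + 2)*(d + 3)*(d - 5)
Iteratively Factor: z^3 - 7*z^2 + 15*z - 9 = (z - 3)*(z^2 - 4*z + 3) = (z - 3)*(z - 1)*(z - 3)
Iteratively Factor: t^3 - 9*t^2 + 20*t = (t - 5)*(t^2 - 4*t) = t*(t - 5)*(t - 4)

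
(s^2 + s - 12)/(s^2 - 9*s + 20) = (s^2 + s - 12)/(s^2 - 9*s + 20)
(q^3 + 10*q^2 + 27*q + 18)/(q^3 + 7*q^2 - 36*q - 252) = (q^2 + 4*q + 3)/(q^2 + q - 42)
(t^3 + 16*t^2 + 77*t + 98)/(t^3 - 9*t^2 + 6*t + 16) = (t^3 + 16*t^2 + 77*t + 98)/(t^3 - 9*t^2 + 6*t + 16)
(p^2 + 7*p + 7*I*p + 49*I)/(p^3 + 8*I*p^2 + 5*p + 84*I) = (p + 7)/(p^2 + I*p + 12)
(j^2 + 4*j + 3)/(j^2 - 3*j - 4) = (j + 3)/(j - 4)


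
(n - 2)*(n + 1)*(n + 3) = n^3 + 2*n^2 - 5*n - 6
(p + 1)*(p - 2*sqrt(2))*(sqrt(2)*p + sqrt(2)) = sqrt(2)*p^3 - 4*p^2 + 2*sqrt(2)*p^2 - 8*p + sqrt(2)*p - 4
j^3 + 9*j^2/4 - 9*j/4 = j*(j - 3/4)*(j + 3)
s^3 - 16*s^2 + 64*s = s*(s - 8)^2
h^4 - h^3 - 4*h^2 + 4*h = h*(h - 2)*(h - 1)*(h + 2)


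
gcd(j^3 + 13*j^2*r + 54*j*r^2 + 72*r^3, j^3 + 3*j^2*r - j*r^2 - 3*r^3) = j + 3*r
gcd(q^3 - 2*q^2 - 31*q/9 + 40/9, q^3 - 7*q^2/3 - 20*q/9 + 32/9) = q^2 - 11*q/3 + 8/3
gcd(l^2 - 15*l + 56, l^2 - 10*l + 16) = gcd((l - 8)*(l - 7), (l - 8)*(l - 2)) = l - 8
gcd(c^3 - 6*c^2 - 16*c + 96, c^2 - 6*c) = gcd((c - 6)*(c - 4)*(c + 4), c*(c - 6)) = c - 6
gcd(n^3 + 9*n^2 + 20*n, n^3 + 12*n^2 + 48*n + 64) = n + 4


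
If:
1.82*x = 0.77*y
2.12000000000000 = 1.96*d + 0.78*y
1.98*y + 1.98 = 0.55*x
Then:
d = 1.53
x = -0.48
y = -1.13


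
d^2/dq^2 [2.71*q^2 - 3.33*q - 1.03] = 5.42000000000000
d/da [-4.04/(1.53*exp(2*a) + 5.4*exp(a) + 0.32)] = (12.3624*exp(a) + 21.816)*exp(a)/(1.53*exp(2*a) + 5.4*exp(a) + 0.32)^2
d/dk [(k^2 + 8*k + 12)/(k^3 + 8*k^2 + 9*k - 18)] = (-k^2 - 4*k - 7)/(k^4 + 4*k^3 - 2*k^2 - 12*k + 9)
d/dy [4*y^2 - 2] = 8*y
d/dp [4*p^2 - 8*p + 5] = 8*p - 8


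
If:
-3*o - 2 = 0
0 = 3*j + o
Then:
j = 2/9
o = -2/3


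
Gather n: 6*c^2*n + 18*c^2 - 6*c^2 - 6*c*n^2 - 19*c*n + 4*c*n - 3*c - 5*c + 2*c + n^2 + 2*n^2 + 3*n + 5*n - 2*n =12*c^2 - 6*c + n^2*(3 - 6*c) + n*(6*c^2 - 15*c + 6)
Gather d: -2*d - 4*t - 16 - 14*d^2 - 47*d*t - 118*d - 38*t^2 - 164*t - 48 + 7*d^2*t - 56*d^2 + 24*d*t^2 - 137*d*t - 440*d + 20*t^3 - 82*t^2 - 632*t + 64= d^2*(7*t - 70) + d*(24*t^2 - 184*t - 560) + 20*t^3 - 120*t^2 - 800*t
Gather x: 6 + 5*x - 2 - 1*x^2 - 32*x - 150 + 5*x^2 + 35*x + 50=4*x^2 + 8*x - 96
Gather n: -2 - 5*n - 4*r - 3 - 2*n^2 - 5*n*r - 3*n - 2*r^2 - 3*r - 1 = -2*n^2 + n*(-5*r - 8) - 2*r^2 - 7*r - 6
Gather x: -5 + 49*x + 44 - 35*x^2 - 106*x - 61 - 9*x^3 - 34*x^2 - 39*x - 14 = -9*x^3 - 69*x^2 - 96*x - 36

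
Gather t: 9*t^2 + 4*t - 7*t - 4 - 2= 9*t^2 - 3*t - 6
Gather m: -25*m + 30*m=5*m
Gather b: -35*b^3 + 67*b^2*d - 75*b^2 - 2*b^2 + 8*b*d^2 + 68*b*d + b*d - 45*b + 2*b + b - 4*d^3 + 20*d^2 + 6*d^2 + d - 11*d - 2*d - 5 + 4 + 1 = -35*b^3 + b^2*(67*d - 77) + b*(8*d^2 + 69*d - 42) - 4*d^3 + 26*d^2 - 12*d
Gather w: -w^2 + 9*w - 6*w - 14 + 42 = -w^2 + 3*w + 28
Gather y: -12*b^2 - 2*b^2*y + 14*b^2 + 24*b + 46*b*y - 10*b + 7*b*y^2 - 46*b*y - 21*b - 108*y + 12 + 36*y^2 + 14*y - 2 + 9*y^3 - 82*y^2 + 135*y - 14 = 2*b^2 - 7*b + 9*y^3 + y^2*(7*b - 46) + y*(41 - 2*b^2) - 4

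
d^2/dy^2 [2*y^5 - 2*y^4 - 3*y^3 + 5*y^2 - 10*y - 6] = 40*y^3 - 24*y^2 - 18*y + 10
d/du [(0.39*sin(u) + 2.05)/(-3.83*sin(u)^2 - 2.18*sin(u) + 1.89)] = (1.4937*sin(u)^2 + 15.703*sin(u) + 5.2061)*cos(u)/(14.6689*sin(u)^4 + 16.6988*sin(u)^3 - 9.725*sin(u)^2 - 8.2404*sin(u) + 3.5721)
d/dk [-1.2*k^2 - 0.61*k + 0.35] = -2.4*k - 0.61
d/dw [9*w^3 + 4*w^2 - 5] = w*(27*w + 8)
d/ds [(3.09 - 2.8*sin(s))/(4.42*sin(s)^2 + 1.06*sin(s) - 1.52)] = (12.376*sin(s)^2 - 27.3156*sin(s) + 0.980599999999999)*cos(s)/(19.5364*sin(s)^4 + 9.3704*sin(s)^3 - 12.3132*sin(s)^2 - 3.2224*sin(s) + 2.3104)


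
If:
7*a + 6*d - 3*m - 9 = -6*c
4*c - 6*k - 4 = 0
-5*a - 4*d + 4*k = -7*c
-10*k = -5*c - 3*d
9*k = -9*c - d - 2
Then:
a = 46/25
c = 2/5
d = -2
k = -2/5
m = -143/75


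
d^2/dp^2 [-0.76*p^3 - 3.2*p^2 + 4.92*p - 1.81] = -4.56*p - 6.4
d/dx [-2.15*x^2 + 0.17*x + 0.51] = 0.17 - 4.3*x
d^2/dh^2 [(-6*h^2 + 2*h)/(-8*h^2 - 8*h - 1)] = 4*(-256*h^3 - 72*h^2 + 24*h + 11)/(512*h^6 + 1536*h^5 + 1728*h^4 + 896*h^3 + 216*h^2 + 24*h + 1)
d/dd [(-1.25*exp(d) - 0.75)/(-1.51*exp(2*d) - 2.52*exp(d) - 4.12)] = (-1.8875*exp(2*d) - 2.265*exp(d) + 3.26)*exp(d)/(2.2801*exp(4*d) + 7.6104*exp(3*d) + 18.7928*exp(2*d) + 20.7648*exp(d) + 16.9744)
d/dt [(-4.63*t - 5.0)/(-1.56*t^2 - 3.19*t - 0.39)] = (7.2228*t^2 + 14.7697*t - (3.12*t + 3.19)*(4.63*t + 5.0) + 1.8057)/(1.56*t^2 + 3.19*t + 0.39)^2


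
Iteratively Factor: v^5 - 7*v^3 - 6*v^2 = (v + 2)*(v^4 - 2*v^3 - 3*v^2) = (v - 3)*(v + 2)*(v^3 + v^2) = v*(v - 3)*(v + 2)*(v^2 + v) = v^2*(v - 3)*(v + 2)*(v + 1)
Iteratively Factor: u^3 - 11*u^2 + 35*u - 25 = (u - 5)*(u^2 - 6*u + 5) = (u - 5)^2*(u - 1)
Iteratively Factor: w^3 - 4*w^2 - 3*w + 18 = (w - 3)*(w^2 - w - 6) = (w - 3)*(w + 2)*(w - 3)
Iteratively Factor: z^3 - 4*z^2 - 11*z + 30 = (z - 2)*(z^2 - 2*z - 15) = (z - 2)*(z + 3)*(z - 5)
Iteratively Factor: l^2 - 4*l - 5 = (l + 1)*(l - 5)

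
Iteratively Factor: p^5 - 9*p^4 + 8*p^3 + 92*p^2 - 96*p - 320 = (p + 2)*(p^4 - 11*p^3 + 30*p^2 + 32*p - 160) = (p + 2)^2*(p^3 - 13*p^2 + 56*p - 80) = (p - 4)*(p + 2)^2*(p^2 - 9*p + 20) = (p - 4)^2*(p + 2)^2*(p - 5)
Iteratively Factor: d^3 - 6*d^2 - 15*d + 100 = (d + 4)*(d^2 - 10*d + 25) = (d - 5)*(d + 4)*(d - 5)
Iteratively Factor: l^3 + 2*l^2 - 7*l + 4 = (l - 1)*(l^2 + 3*l - 4) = (l - 1)^2*(l + 4)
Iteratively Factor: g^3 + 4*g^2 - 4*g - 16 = (g - 2)*(g^2 + 6*g + 8) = (g - 2)*(g + 4)*(g + 2)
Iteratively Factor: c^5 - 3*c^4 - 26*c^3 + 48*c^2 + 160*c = (c + 2)*(c^4 - 5*c^3 - 16*c^2 + 80*c) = c*(c + 2)*(c^3 - 5*c^2 - 16*c + 80) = c*(c - 5)*(c + 2)*(c^2 - 16) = c*(c - 5)*(c + 2)*(c + 4)*(c - 4)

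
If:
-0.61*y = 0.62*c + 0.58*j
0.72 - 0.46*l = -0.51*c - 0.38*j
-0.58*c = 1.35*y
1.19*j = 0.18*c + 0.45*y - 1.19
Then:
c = 1.65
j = -1.02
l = 2.55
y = -0.71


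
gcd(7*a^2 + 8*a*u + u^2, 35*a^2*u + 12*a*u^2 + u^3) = 7*a + u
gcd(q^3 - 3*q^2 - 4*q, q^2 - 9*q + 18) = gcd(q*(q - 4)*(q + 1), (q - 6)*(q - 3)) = 1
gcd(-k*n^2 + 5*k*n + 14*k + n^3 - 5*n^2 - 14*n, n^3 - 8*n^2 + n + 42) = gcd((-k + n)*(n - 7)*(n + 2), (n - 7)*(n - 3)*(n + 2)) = n^2 - 5*n - 14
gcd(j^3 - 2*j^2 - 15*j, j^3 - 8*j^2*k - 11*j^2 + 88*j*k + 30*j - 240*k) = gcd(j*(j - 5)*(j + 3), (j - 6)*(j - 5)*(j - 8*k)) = j - 5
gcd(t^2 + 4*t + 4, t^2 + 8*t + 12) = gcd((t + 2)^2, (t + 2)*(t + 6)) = t + 2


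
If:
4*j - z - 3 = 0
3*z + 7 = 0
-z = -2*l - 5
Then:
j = 1/6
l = -11/3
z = -7/3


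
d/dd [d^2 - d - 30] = 2*d - 1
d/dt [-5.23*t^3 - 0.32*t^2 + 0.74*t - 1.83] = -15.69*t^2 - 0.64*t + 0.74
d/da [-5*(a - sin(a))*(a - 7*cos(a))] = -5*(a - sin(a))*(7*sin(a) + 1) + 5*(a - 7*cos(a))*(cos(a) - 1)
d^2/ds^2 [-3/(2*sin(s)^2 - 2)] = (9 - 6*cos(s)^2)/cos(s)^4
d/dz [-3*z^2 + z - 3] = 1 - 6*z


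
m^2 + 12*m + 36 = (m + 6)^2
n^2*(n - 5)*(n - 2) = n^4 - 7*n^3 + 10*n^2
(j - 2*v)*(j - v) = j^2 - 3*j*v + 2*v^2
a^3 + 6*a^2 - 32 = (a - 2)*(a + 4)^2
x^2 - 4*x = x*(x - 4)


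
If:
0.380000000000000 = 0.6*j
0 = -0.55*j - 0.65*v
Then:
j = 0.63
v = -0.54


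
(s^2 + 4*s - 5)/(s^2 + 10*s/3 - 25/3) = 3*(s - 1)/(3*s - 5)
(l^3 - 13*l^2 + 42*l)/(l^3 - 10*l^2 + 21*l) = (l - 6)/(l - 3)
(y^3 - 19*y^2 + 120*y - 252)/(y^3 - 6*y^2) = 1 - 13/y + 42/y^2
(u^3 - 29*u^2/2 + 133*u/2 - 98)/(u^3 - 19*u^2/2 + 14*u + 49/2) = (u - 4)/(u + 1)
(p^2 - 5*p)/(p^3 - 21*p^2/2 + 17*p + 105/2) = 2*p/(2*p^2 - 11*p - 21)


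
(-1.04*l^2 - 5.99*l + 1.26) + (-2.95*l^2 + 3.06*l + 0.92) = -3.99*l^2 - 2.93*l + 2.18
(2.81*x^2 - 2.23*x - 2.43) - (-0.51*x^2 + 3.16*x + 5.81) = 3.32*x^2 - 5.39*x - 8.24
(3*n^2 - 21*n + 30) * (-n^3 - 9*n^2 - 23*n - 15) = -3*n^5 - 6*n^4 + 90*n^3 + 168*n^2 - 375*n - 450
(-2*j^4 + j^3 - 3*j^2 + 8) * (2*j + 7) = -4*j^5 - 12*j^4 + j^3 - 21*j^2 + 16*j + 56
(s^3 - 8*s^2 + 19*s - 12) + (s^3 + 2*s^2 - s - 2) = 2*s^3 - 6*s^2 + 18*s - 14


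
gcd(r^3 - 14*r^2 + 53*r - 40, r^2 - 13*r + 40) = r^2 - 13*r + 40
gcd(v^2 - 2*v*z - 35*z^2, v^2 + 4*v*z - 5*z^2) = v + 5*z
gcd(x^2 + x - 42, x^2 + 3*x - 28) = x + 7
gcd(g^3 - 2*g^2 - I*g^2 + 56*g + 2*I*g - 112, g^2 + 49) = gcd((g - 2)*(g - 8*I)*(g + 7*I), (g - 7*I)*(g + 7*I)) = g + 7*I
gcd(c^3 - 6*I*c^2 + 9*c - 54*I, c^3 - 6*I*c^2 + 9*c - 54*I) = c^3 - 6*I*c^2 + 9*c - 54*I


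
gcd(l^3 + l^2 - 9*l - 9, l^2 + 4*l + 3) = l^2 + 4*l + 3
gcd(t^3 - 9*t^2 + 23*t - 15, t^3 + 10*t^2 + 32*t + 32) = 1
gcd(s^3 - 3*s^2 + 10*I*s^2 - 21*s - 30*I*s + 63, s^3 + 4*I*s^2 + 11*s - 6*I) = 1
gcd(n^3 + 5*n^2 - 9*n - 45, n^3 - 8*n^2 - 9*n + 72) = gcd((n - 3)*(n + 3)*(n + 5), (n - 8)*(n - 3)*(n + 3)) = n^2 - 9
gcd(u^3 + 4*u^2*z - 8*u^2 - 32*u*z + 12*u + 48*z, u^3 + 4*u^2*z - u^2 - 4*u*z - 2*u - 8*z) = u^2 + 4*u*z - 2*u - 8*z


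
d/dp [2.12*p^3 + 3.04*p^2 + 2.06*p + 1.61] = 6.36*p^2 + 6.08*p + 2.06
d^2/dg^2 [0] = 0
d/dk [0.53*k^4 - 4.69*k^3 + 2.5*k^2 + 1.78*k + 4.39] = 2.12*k^3 - 14.07*k^2 + 5.0*k + 1.78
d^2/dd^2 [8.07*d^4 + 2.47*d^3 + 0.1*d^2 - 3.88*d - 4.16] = 96.84*d^2 + 14.82*d + 0.2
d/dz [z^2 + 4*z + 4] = 2*z + 4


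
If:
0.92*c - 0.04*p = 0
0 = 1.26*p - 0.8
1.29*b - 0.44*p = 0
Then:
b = 0.22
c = 0.03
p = 0.63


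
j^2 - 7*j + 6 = (j - 6)*(j - 1)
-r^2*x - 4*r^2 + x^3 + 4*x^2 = (-r + x)*(r + x)*(x + 4)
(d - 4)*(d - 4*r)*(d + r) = d^3 - 3*d^2*r - 4*d^2 - 4*d*r^2 + 12*d*r + 16*r^2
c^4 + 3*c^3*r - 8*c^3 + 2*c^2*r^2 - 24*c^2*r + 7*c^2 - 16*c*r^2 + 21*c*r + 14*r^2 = (c - 7)*(c - 1)*(c + r)*(c + 2*r)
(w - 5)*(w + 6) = w^2 + w - 30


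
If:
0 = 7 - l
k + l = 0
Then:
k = -7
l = 7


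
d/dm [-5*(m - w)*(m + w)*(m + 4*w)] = -15*m^2 - 40*m*w + 5*w^2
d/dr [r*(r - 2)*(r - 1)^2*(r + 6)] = 5*r^4 + 8*r^3 - 57*r^2 + 56*r - 12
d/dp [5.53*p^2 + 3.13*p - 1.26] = 11.06*p + 3.13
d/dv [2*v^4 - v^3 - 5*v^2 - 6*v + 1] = 8*v^3 - 3*v^2 - 10*v - 6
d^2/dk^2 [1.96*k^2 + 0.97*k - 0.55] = 3.92000000000000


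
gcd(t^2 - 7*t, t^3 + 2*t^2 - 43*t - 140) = t - 7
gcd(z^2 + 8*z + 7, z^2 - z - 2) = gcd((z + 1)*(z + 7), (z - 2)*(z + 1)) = z + 1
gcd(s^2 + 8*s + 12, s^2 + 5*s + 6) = s + 2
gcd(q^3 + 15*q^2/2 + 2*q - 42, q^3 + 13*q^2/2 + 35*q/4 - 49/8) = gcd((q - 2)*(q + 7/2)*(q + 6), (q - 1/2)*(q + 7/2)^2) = q + 7/2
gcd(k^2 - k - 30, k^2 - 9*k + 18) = k - 6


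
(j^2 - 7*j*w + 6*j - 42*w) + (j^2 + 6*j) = 2*j^2 - 7*j*w + 12*j - 42*w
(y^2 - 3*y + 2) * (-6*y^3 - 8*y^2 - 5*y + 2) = -6*y^5 + 10*y^4 + 7*y^3 + y^2 - 16*y + 4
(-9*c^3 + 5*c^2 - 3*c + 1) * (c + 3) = -9*c^4 - 22*c^3 + 12*c^2 - 8*c + 3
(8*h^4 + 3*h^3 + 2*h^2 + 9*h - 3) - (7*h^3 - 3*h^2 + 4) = 8*h^4 - 4*h^3 + 5*h^2 + 9*h - 7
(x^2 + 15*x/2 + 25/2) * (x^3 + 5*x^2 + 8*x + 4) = x^5 + 25*x^4/2 + 58*x^3 + 253*x^2/2 + 130*x + 50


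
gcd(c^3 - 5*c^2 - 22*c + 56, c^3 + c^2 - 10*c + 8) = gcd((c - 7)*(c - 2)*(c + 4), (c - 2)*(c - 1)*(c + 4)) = c^2 + 2*c - 8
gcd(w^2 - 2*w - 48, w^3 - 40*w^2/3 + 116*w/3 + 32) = w - 8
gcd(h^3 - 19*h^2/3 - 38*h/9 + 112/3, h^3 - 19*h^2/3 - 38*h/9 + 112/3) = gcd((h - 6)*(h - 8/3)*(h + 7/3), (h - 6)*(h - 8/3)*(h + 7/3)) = h^3 - 19*h^2/3 - 38*h/9 + 112/3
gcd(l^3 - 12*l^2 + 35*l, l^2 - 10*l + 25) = l - 5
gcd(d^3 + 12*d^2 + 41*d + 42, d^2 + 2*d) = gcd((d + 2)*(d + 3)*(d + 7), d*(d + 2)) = d + 2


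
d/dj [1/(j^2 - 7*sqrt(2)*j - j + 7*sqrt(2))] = (-2*j + 1 + 7*sqrt(2))/(j^2 - 7*sqrt(2)*j - j + 7*sqrt(2))^2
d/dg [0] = 0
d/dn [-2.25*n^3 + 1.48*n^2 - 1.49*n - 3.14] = -6.75*n^2 + 2.96*n - 1.49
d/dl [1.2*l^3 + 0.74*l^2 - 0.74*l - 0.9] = 3.6*l^2 + 1.48*l - 0.74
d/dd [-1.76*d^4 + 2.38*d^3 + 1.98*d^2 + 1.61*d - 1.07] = -7.04*d^3 + 7.14*d^2 + 3.96*d + 1.61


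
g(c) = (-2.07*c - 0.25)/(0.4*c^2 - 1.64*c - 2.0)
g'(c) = (1.64 - 0.8*c)*(-2.07*c - 0.25)/(0.4*c^2 - 1.64*c - 2.0)^2 - 2.07/(0.4*c^2 - 1.64*c - 2.0)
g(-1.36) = 2.64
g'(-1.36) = 5.30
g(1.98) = 1.18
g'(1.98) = 0.54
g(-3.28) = 0.85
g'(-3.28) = 0.20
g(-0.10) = 0.02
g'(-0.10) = 1.11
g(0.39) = 0.41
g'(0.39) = 0.59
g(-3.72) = 0.77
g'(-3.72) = 0.16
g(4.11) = 4.42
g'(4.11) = 4.71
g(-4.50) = 0.67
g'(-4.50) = 0.11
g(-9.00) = 0.41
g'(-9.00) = 0.03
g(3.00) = 1.95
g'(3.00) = 1.07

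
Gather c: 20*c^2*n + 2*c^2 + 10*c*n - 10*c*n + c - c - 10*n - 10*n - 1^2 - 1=c^2*(20*n + 2) - 20*n - 2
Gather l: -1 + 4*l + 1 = 4*l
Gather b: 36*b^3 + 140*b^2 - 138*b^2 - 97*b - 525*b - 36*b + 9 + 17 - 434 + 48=36*b^3 + 2*b^2 - 658*b - 360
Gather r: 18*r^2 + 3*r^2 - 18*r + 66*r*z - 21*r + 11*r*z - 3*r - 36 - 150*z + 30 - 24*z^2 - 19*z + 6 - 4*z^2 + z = 21*r^2 + r*(77*z - 42) - 28*z^2 - 168*z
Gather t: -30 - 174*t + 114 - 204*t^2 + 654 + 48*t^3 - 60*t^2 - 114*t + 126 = 48*t^3 - 264*t^2 - 288*t + 864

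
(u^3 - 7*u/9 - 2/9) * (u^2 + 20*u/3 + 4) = u^5 + 20*u^4/3 + 29*u^3/9 - 146*u^2/27 - 124*u/27 - 8/9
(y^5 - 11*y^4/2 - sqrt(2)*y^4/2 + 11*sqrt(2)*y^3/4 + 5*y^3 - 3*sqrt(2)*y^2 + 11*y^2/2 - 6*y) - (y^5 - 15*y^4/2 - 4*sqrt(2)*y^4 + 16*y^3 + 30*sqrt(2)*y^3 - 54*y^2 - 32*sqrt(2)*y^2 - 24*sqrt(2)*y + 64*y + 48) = 2*y^4 + 7*sqrt(2)*y^4/2 - 109*sqrt(2)*y^3/4 - 11*y^3 + 29*sqrt(2)*y^2 + 119*y^2/2 - 70*y + 24*sqrt(2)*y - 48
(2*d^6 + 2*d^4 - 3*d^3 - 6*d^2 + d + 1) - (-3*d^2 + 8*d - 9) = 2*d^6 + 2*d^4 - 3*d^3 - 3*d^2 - 7*d + 10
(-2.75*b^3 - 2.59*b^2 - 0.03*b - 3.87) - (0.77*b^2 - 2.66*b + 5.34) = -2.75*b^3 - 3.36*b^2 + 2.63*b - 9.21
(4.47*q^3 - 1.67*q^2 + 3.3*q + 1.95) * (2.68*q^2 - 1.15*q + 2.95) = 11.9796*q^5 - 9.6161*q^4 + 23.951*q^3 - 3.4955*q^2 + 7.4925*q + 5.7525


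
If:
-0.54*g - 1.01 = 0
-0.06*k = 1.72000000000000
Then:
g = -1.87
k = -28.67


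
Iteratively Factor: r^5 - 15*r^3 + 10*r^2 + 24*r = (r - 2)*(r^4 + 2*r^3 - 11*r^2 - 12*r) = (r - 2)*(r + 4)*(r^3 - 2*r^2 - 3*r) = (r - 3)*(r - 2)*(r + 4)*(r^2 + r) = r*(r - 3)*(r - 2)*(r + 4)*(r + 1)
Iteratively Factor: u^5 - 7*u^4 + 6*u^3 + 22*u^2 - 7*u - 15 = (u - 1)*(u^4 - 6*u^3 + 22*u + 15) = (u - 1)*(u + 1)*(u^3 - 7*u^2 + 7*u + 15) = (u - 5)*(u - 1)*(u + 1)*(u^2 - 2*u - 3) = (u - 5)*(u - 3)*(u - 1)*(u + 1)*(u + 1)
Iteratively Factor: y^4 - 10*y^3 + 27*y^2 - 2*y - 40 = (y - 5)*(y^3 - 5*y^2 + 2*y + 8) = (y - 5)*(y - 2)*(y^2 - 3*y - 4) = (y - 5)*(y - 2)*(y + 1)*(y - 4)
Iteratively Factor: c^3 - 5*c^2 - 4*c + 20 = (c - 2)*(c^2 - 3*c - 10) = (c - 5)*(c - 2)*(c + 2)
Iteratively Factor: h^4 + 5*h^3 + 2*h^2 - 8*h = (h)*(h^3 + 5*h^2 + 2*h - 8) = h*(h - 1)*(h^2 + 6*h + 8) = h*(h - 1)*(h + 4)*(h + 2)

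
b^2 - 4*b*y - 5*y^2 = (b - 5*y)*(b + y)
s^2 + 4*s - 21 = (s - 3)*(s + 7)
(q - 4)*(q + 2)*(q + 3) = q^3 + q^2 - 14*q - 24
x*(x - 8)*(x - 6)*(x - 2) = x^4 - 16*x^3 + 76*x^2 - 96*x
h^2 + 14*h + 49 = (h + 7)^2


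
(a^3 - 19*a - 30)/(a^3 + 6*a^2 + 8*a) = (a^2 - 2*a - 15)/(a*(a + 4))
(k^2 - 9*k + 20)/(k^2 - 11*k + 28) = (k - 5)/(k - 7)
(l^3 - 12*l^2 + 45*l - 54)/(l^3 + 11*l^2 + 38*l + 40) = (l^3 - 12*l^2 + 45*l - 54)/(l^3 + 11*l^2 + 38*l + 40)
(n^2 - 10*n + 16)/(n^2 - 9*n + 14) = (n - 8)/(n - 7)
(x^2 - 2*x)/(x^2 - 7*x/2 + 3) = 2*x/(2*x - 3)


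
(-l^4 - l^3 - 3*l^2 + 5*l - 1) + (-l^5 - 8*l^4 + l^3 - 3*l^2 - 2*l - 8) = -l^5 - 9*l^4 - 6*l^2 + 3*l - 9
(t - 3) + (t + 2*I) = 2*t - 3 + 2*I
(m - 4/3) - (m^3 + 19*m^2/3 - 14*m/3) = -m^3 - 19*m^2/3 + 17*m/3 - 4/3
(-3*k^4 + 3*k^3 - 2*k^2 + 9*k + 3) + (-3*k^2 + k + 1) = -3*k^4 + 3*k^3 - 5*k^2 + 10*k + 4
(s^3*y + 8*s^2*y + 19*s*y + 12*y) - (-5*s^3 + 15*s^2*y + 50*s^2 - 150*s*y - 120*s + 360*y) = s^3*y + 5*s^3 - 7*s^2*y - 50*s^2 + 169*s*y + 120*s - 348*y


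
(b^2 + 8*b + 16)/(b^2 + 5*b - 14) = (b^2 + 8*b + 16)/(b^2 + 5*b - 14)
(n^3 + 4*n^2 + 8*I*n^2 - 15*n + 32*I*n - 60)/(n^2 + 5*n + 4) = (n^2 + 8*I*n - 15)/(n + 1)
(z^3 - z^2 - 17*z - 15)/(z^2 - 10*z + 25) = (z^2 + 4*z + 3)/(z - 5)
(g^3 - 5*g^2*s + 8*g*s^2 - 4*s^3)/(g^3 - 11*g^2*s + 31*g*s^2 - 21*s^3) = (g^2 - 4*g*s + 4*s^2)/(g^2 - 10*g*s + 21*s^2)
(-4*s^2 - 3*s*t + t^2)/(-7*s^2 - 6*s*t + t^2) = (4*s - t)/(7*s - t)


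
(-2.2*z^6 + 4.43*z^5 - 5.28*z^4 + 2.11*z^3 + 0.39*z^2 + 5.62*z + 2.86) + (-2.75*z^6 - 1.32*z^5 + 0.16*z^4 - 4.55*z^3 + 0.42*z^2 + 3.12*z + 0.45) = -4.95*z^6 + 3.11*z^5 - 5.12*z^4 - 2.44*z^3 + 0.81*z^2 + 8.74*z + 3.31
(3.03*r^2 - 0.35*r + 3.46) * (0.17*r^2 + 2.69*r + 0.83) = 0.5151*r^4 + 8.0912*r^3 + 2.1616*r^2 + 9.0169*r + 2.8718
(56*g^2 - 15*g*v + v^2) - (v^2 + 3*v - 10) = 56*g^2 - 15*g*v - 3*v + 10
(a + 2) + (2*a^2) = 2*a^2 + a + 2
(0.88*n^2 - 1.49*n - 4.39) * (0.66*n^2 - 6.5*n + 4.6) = 0.5808*n^4 - 6.7034*n^3 + 10.8356*n^2 + 21.681*n - 20.194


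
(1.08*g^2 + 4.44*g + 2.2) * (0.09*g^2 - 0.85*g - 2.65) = 0.0972*g^4 - 0.5184*g^3 - 6.438*g^2 - 13.636*g - 5.83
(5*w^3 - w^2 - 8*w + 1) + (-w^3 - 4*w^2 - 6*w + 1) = 4*w^3 - 5*w^2 - 14*w + 2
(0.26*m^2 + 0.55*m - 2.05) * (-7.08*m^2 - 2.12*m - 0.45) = -1.8408*m^4 - 4.4452*m^3 + 13.231*m^2 + 4.0985*m + 0.9225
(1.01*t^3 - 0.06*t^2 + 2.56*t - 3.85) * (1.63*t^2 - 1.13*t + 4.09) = 1.6463*t^5 - 1.2391*t^4 + 8.3715*t^3 - 9.4137*t^2 + 14.8209*t - 15.7465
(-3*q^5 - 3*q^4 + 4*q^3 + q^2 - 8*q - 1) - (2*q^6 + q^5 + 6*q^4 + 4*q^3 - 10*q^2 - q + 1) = -2*q^6 - 4*q^5 - 9*q^4 + 11*q^2 - 7*q - 2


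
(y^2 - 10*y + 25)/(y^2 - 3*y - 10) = (y - 5)/(y + 2)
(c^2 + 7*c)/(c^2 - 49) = c/(c - 7)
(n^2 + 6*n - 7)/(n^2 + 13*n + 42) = (n - 1)/(n + 6)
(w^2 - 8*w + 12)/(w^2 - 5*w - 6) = (w - 2)/(w + 1)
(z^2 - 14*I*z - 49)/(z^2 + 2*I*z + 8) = (z^2 - 14*I*z - 49)/(z^2 + 2*I*z + 8)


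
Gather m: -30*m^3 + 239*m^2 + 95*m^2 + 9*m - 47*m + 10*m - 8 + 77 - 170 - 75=-30*m^3 + 334*m^2 - 28*m - 176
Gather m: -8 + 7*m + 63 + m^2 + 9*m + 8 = m^2 + 16*m + 63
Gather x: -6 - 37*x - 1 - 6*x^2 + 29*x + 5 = -6*x^2 - 8*x - 2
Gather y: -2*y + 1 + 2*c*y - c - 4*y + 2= -c + y*(2*c - 6) + 3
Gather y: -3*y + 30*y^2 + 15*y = 30*y^2 + 12*y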